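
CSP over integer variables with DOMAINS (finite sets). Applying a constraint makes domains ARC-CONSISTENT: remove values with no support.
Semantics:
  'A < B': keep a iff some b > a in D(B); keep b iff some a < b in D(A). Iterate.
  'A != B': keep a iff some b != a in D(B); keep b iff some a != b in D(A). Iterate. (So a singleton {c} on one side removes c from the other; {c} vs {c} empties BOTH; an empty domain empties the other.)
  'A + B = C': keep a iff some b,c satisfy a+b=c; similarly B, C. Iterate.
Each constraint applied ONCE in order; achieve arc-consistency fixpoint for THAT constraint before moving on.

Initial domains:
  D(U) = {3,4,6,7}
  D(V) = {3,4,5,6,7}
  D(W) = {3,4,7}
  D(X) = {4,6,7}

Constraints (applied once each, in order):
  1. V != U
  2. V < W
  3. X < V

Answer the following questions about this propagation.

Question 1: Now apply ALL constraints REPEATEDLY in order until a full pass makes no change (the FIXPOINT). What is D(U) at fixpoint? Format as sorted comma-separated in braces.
Answer: {3,4,6,7}

Derivation:
pass 0 (initial): D(U)={3,4,6,7}
pass 1: V {3,4,5,6,7}->{5,6}; W {3,4,7}->{4,7}; X {4,6,7}->{4}
pass 2: W {4,7}->{7}
pass 3: no change
Fixpoint after 3 passes: D(U) = {3,4,6,7}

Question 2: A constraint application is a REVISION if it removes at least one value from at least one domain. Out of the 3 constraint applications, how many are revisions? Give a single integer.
Constraint 1 (V != U) on D(V)={3,4,5,6,7} D(U)={3,4,6,7}: no change => not a revision
Constraint 2 (V < W) on D(V)={3,4,5,6,7} D(W)={3,4,7}: V {3,4,5,6,7}->{3,4,5,6}; W {3,4,7}->{4,7} => REVISION
Constraint 3 (X < V) on D(X)={4,6,7} D(V)={3,4,5,6}: X {4,6,7}->{4}; V {3,4,5,6}->{5,6} => REVISION
Total revisions = 2

Answer: 2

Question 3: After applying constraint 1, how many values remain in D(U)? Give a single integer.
Constraint 1 (V != U) on D(V)={3,4,5,6,7} D(U)={3,4,6,7}: no change
So after constraint 1: D(U)={3,4,6,7}, size = 4

Answer: 4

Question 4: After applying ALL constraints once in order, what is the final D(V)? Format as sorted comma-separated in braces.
Constraint 1 (V != U) on D(V)={3,4,5,6,7} D(U)={3,4,6,7}: no change
Constraint 2 (V < W) on D(V)={3,4,5,6,7} D(W)={3,4,7}: V {3,4,5,6,7}->{3,4,5,6}; W {3,4,7}->{4,7}
Constraint 3 (X < V) on D(X)={4,6,7} D(V)={3,4,5,6}: X {4,6,7}->{4}; V {3,4,5,6}->{5,6}
So after all 3 constraints: D(V) = {5,6}

Answer: {5,6}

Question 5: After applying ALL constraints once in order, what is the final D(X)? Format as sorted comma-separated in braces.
Constraint 1 (V != U) on D(V)={3,4,5,6,7} D(U)={3,4,6,7}: no change
Constraint 2 (V < W) on D(V)={3,4,5,6,7} D(W)={3,4,7}: V {3,4,5,6,7}->{3,4,5,6}; W {3,4,7}->{4,7}
Constraint 3 (X < V) on D(X)={4,6,7} D(V)={3,4,5,6}: X {4,6,7}->{4}; V {3,4,5,6}->{5,6}
So after all 3 constraints: D(X) = {4}

Answer: {4}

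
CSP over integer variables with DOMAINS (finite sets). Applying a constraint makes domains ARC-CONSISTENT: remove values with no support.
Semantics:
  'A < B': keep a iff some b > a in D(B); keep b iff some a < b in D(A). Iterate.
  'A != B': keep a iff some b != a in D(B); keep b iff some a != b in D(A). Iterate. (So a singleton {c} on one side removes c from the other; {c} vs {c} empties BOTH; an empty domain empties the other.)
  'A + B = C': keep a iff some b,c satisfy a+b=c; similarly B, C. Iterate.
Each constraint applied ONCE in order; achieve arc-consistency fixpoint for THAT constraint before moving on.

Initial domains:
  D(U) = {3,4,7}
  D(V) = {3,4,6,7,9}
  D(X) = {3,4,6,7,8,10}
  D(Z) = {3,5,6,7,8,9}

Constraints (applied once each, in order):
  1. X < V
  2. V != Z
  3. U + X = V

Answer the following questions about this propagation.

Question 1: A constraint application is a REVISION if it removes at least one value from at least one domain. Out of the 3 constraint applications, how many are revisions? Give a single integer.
Answer: 2

Derivation:
Constraint 1 (X < V) on D(X)={3,4,6,7,8,10} D(V)={3,4,6,7,9}: X {3,4,6,7,8,10}->{3,4,6,7,8}; V {3,4,6,7,9}->{4,6,7,9} => REVISION
Constraint 2 (V != Z) on D(V)={4,6,7,9} D(Z)={3,5,6,7,8,9}: no change => not a revision
Constraint 3 (U + X = V) on D(U)={3,4,7} D(X)={3,4,6,7,8} D(V)={4,6,7,9}: U {3,4,7}->{3,4}; X {3,4,6,7,8}->{3,4,6}; V {4,6,7,9}->{6,7,9} => REVISION
Total revisions = 2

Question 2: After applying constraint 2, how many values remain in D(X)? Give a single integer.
Answer: 5

Derivation:
Constraint 1 (X < V) on D(X)={3,4,6,7,8,10} D(V)={3,4,6,7,9}: X {3,4,6,7,8,10}->{3,4,6,7,8}; V {3,4,6,7,9}->{4,6,7,9}
Constraint 2 (V != Z) on D(V)={4,6,7,9} D(Z)={3,5,6,7,8,9}: no change
So after constraint 2: D(X)={3,4,6,7,8}, size = 5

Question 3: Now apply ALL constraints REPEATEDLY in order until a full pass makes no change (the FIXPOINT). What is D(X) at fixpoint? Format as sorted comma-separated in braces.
pass 0 (initial): D(X)={3,4,6,7,8,10}
pass 1: U {3,4,7}->{3,4}; V {3,4,6,7,9}->{6,7,9}; X {3,4,6,7,8,10}->{3,4,6}
pass 2: no change
Fixpoint after 2 passes: D(X) = {3,4,6}

Answer: {3,4,6}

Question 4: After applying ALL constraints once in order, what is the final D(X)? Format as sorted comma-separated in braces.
Answer: {3,4,6}

Derivation:
Constraint 1 (X < V) on D(X)={3,4,6,7,8,10} D(V)={3,4,6,7,9}: X {3,4,6,7,8,10}->{3,4,6,7,8}; V {3,4,6,7,9}->{4,6,7,9}
Constraint 2 (V != Z) on D(V)={4,6,7,9} D(Z)={3,5,6,7,8,9}: no change
Constraint 3 (U + X = V) on D(U)={3,4,7} D(X)={3,4,6,7,8} D(V)={4,6,7,9}: U {3,4,7}->{3,4}; X {3,4,6,7,8}->{3,4,6}; V {4,6,7,9}->{6,7,9}
So after all 3 constraints: D(X) = {3,4,6}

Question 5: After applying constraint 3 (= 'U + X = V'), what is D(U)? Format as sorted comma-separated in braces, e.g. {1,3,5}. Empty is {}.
Constraint 1 (X < V) on D(X)={3,4,6,7,8,10} D(V)={3,4,6,7,9}: X {3,4,6,7,8,10}->{3,4,6,7,8}; V {3,4,6,7,9}->{4,6,7,9}
Constraint 2 (V != Z) on D(V)={4,6,7,9} D(Z)={3,5,6,7,8,9}: no change
Constraint 3 (U + X = V) on D(U)={3,4,7} D(X)={3,4,6,7,8} D(V)={4,6,7,9}: U {3,4,7}->{3,4}; X {3,4,6,7,8}->{3,4,6}; V {4,6,7,9}->{6,7,9}
So after constraint 3: D(U) = {3,4}

Answer: {3,4}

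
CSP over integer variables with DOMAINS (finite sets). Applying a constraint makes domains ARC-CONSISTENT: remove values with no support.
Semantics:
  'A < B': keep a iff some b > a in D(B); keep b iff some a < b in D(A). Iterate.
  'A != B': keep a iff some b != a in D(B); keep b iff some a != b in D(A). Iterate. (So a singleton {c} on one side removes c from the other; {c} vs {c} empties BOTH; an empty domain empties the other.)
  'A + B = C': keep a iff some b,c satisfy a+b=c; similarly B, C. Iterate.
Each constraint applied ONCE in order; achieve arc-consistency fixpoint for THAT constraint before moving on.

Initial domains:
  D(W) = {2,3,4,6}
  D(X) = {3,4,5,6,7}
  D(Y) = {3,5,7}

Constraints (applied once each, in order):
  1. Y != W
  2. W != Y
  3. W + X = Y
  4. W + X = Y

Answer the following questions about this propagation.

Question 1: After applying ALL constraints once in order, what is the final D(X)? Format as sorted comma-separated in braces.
Answer: {3,4,5}

Derivation:
Constraint 1 (Y != W) on D(Y)={3,5,7} D(W)={2,3,4,6}: no change
Constraint 2 (W != Y) on D(W)={2,3,4,6} D(Y)={3,5,7}: no change
Constraint 3 (W + X = Y) on D(W)={2,3,4,6} D(X)={3,4,5,6,7} D(Y)={3,5,7}: W {2,3,4,6}->{2,3,4}; X {3,4,5,6,7}->{3,4,5}; Y {3,5,7}->{5,7}
Constraint 4 (W + X = Y) on D(W)={2,3,4} D(X)={3,4,5} D(Y)={5,7}: no change
So after all 4 constraints: D(X) = {3,4,5}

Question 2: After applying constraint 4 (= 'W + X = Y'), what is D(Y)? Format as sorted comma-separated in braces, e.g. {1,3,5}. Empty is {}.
Constraint 1 (Y != W) on D(Y)={3,5,7} D(W)={2,3,4,6}: no change
Constraint 2 (W != Y) on D(W)={2,3,4,6} D(Y)={3,5,7}: no change
Constraint 3 (W + X = Y) on D(W)={2,3,4,6} D(X)={3,4,5,6,7} D(Y)={3,5,7}: W {2,3,4,6}->{2,3,4}; X {3,4,5,6,7}->{3,4,5}; Y {3,5,7}->{5,7}
Constraint 4 (W + X = Y) on D(W)={2,3,4} D(X)={3,4,5} D(Y)={5,7}: no change
So after constraint 4: D(Y) = {5,7}

Answer: {5,7}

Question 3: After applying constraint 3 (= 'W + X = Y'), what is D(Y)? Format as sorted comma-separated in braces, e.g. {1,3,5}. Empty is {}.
Answer: {5,7}

Derivation:
Constraint 1 (Y != W) on D(Y)={3,5,7} D(W)={2,3,4,6}: no change
Constraint 2 (W != Y) on D(W)={2,3,4,6} D(Y)={3,5,7}: no change
Constraint 3 (W + X = Y) on D(W)={2,3,4,6} D(X)={3,4,5,6,7} D(Y)={3,5,7}: W {2,3,4,6}->{2,3,4}; X {3,4,5,6,7}->{3,4,5}; Y {3,5,7}->{5,7}
So after constraint 3: D(Y) = {5,7}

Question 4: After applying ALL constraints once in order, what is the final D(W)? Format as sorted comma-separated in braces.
Constraint 1 (Y != W) on D(Y)={3,5,7} D(W)={2,3,4,6}: no change
Constraint 2 (W != Y) on D(W)={2,3,4,6} D(Y)={3,5,7}: no change
Constraint 3 (W + X = Y) on D(W)={2,3,4,6} D(X)={3,4,5,6,7} D(Y)={3,5,7}: W {2,3,4,6}->{2,3,4}; X {3,4,5,6,7}->{3,4,5}; Y {3,5,7}->{5,7}
Constraint 4 (W + X = Y) on D(W)={2,3,4} D(X)={3,4,5} D(Y)={5,7}: no change
So after all 4 constraints: D(W) = {2,3,4}

Answer: {2,3,4}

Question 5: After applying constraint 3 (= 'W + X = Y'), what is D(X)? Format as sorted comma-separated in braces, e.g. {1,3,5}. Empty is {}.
Answer: {3,4,5}

Derivation:
Constraint 1 (Y != W) on D(Y)={3,5,7} D(W)={2,3,4,6}: no change
Constraint 2 (W != Y) on D(W)={2,3,4,6} D(Y)={3,5,7}: no change
Constraint 3 (W + X = Y) on D(W)={2,3,4,6} D(X)={3,4,5,6,7} D(Y)={3,5,7}: W {2,3,4,6}->{2,3,4}; X {3,4,5,6,7}->{3,4,5}; Y {3,5,7}->{5,7}
So after constraint 3: D(X) = {3,4,5}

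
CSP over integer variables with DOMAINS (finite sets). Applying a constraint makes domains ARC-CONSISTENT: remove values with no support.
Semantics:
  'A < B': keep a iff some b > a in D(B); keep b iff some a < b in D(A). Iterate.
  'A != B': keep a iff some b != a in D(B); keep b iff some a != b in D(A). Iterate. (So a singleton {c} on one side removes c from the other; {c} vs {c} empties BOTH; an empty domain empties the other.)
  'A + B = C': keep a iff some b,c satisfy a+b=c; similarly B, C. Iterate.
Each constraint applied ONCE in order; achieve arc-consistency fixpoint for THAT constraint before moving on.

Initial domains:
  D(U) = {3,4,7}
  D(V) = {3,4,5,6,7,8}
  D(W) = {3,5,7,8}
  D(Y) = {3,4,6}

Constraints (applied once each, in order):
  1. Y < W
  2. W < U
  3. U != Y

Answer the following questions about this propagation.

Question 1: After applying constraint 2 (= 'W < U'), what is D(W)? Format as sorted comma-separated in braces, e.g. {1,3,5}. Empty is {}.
Answer: {5}

Derivation:
Constraint 1 (Y < W) on D(Y)={3,4,6} D(W)={3,5,7,8}: W {3,5,7,8}->{5,7,8}
Constraint 2 (W < U) on D(W)={5,7,8} D(U)={3,4,7}: W {5,7,8}->{5}; U {3,4,7}->{7}
So after constraint 2: D(W) = {5}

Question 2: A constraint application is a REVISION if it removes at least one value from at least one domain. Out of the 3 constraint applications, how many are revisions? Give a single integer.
Constraint 1 (Y < W) on D(Y)={3,4,6} D(W)={3,5,7,8}: W {3,5,7,8}->{5,7,8} => REVISION
Constraint 2 (W < U) on D(W)={5,7,8} D(U)={3,4,7}: W {5,7,8}->{5}; U {3,4,7}->{7} => REVISION
Constraint 3 (U != Y) on D(U)={7} D(Y)={3,4,6}: no change => not a revision
Total revisions = 2

Answer: 2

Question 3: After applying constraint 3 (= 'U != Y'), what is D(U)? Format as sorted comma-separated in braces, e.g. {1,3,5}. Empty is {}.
Constraint 1 (Y < W) on D(Y)={3,4,6} D(W)={3,5,7,8}: W {3,5,7,8}->{5,7,8}
Constraint 2 (W < U) on D(W)={5,7,8} D(U)={3,4,7}: W {5,7,8}->{5}; U {3,4,7}->{7}
Constraint 3 (U != Y) on D(U)={7} D(Y)={3,4,6}: no change
So after constraint 3: D(U) = {7}

Answer: {7}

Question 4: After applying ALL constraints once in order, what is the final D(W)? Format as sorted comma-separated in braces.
Constraint 1 (Y < W) on D(Y)={3,4,6} D(W)={3,5,7,8}: W {3,5,7,8}->{5,7,8}
Constraint 2 (W < U) on D(W)={5,7,8} D(U)={3,4,7}: W {5,7,8}->{5}; U {3,4,7}->{7}
Constraint 3 (U != Y) on D(U)={7} D(Y)={3,4,6}: no change
So after all 3 constraints: D(W) = {5}

Answer: {5}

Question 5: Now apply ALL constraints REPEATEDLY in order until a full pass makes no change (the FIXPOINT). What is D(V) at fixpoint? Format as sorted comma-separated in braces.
pass 0 (initial): D(V)={3,4,5,6,7,8}
pass 1: U {3,4,7}->{7}; W {3,5,7,8}->{5}
pass 2: Y {3,4,6}->{3,4}
pass 3: no change
Fixpoint after 3 passes: D(V) = {3,4,5,6,7,8}

Answer: {3,4,5,6,7,8}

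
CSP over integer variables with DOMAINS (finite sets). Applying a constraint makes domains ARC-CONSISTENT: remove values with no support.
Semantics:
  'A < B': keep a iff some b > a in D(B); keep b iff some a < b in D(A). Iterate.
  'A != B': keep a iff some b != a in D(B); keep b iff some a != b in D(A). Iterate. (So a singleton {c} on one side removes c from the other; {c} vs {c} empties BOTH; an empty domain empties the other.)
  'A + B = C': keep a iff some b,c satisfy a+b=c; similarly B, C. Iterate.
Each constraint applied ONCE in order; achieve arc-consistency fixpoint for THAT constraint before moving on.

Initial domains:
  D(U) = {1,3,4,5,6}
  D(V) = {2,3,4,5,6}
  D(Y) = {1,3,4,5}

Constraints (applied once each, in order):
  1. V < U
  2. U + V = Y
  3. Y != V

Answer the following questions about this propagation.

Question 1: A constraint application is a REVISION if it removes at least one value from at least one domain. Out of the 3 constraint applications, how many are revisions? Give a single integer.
Constraint 1 (V < U) on D(V)={2,3,4,5,6} D(U)={1,3,4,5,6}: V {2,3,4,5,6}->{2,3,4,5}; U {1,3,4,5,6}->{3,4,5,6} => REVISION
Constraint 2 (U + V = Y) on D(U)={3,4,5,6} D(V)={2,3,4,5} D(Y)={1,3,4,5}: U {3,4,5,6}->{3}; V {2,3,4,5}->{2}; Y {1,3,4,5}->{5} => REVISION
Constraint 3 (Y != V) on D(Y)={5} D(V)={2}: no change => not a revision
Total revisions = 2

Answer: 2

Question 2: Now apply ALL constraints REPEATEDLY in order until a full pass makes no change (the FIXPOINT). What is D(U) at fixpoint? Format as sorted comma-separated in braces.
Answer: {3}

Derivation:
pass 0 (initial): D(U)={1,3,4,5,6}
pass 1: U {1,3,4,5,6}->{3}; V {2,3,4,5,6}->{2}; Y {1,3,4,5}->{5}
pass 2: no change
Fixpoint after 2 passes: D(U) = {3}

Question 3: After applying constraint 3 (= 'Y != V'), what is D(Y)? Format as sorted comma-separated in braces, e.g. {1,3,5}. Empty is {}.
Constraint 1 (V < U) on D(V)={2,3,4,5,6} D(U)={1,3,4,5,6}: V {2,3,4,5,6}->{2,3,4,5}; U {1,3,4,5,6}->{3,4,5,6}
Constraint 2 (U + V = Y) on D(U)={3,4,5,6} D(V)={2,3,4,5} D(Y)={1,3,4,5}: U {3,4,5,6}->{3}; V {2,3,4,5}->{2}; Y {1,3,4,5}->{5}
Constraint 3 (Y != V) on D(Y)={5} D(V)={2}: no change
So after constraint 3: D(Y) = {5}

Answer: {5}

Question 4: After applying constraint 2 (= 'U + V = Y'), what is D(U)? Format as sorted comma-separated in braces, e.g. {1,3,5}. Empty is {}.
Constraint 1 (V < U) on D(V)={2,3,4,5,6} D(U)={1,3,4,5,6}: V {2,3,4,5,6}->{2,3,4,5}; U {1,3,4,5,6}->{3,4,5,6}
Constraint 2 (U + V = Y) on D(U)={3,4,5,6} D(V)={2,3,4,5} D(Y)={1,3,4,5}: U {3,4,5,6}->{3}; V {2,3,4,5}->{2}; Y {1,3,4,5}->{5}
So after constraint 2: D(U) = {3}

Answer: {3}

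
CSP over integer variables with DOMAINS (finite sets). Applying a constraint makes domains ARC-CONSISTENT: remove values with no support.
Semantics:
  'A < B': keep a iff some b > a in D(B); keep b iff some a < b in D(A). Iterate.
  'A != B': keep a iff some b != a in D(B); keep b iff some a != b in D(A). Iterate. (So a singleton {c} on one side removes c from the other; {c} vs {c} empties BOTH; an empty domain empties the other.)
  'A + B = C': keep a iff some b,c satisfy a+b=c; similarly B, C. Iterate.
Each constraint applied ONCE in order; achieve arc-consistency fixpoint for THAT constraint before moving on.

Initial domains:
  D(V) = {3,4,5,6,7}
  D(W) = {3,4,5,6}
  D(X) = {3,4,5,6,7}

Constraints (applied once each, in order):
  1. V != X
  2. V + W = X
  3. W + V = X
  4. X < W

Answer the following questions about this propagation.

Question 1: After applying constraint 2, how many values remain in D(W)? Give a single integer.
Constraint 1 (V != X) on D(V)={3,4,5,6,7} D(X)={3,4,5,6,7}: no change
Constraint 2 (V + W = X) on D(V)={3,4,5,6,7} D(W)={3,4,5,6} D(X)={3,4,5,6,7}: V {3,4,5,6,7}->{3,4}; W {3,4,5,6}->{3,4}; X {3,4,5,6,7}->{6,7}
So after constraint 2: D(W)={3,4}, size = 2

Answer: 2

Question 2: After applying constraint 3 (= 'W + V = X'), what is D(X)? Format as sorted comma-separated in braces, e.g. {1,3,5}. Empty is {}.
Answer: {6,7}

Derivation:
Constraint 1 (V != X) on D(V)={3,4,5,6,7} D(X)={3,4,5,6,7}: no change
Constraint 2 (V + W = X) on D(V)={3,4,5,6,7} D(W)={3,4,5,6} D(X)={3,4,5,6,7}: V {3,4,5,6,7}->{3,4}; W {3,4,5,6}->{3,4}; X {3,4,5,6,7}->{6,7}
Constraint 3 (W + V = X) on D(W)={3,4} D(V)={3,4} D(X)={6,7}: no change
So after constraint 3: D(X) = {6,7}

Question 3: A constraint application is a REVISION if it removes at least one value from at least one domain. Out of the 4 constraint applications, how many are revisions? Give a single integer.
Constraint 1 (V != X) on D(V)={3,4,5,6,7} D(X)={3,4,5,6,7}: no change => not a revision
Constraint 2 (V + W = X) on D(V)={3,4,5,6,7} D(W)={3,4,5,6} D(X)={3,4,5,6,7}: V {3,4,5,6,7}->{3,4}; W {3,4,5,6}->{3,4}; X {3,4,5,6,7}->{6,7} => REVISION
Constraint 3 (W + V = X) on D(W)={3,4} D(V)={3,4} D(X)={6,7}: no change => not a revision
Constraint 4 (X < W) on D(X)={6,7} D(W)={3,4}: X {6,7}->{}; W {3,4}->{} => REVISION
Total revisions = 2

Answer: 2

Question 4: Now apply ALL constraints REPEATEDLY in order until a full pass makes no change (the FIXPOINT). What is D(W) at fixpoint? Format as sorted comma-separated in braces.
Answer: {}

Derivation:
pass 0 (initial): D(W)={3,4,5,6}
pass 1: V {3,4,5,6,7}->{3,4}; W {3,4,5,6}->{}; X {3,4,5,6,7}->{}
pass 2: V {3,4}->{}
pass 3: no change
Fixpoint after 3 passes: D(W) = {}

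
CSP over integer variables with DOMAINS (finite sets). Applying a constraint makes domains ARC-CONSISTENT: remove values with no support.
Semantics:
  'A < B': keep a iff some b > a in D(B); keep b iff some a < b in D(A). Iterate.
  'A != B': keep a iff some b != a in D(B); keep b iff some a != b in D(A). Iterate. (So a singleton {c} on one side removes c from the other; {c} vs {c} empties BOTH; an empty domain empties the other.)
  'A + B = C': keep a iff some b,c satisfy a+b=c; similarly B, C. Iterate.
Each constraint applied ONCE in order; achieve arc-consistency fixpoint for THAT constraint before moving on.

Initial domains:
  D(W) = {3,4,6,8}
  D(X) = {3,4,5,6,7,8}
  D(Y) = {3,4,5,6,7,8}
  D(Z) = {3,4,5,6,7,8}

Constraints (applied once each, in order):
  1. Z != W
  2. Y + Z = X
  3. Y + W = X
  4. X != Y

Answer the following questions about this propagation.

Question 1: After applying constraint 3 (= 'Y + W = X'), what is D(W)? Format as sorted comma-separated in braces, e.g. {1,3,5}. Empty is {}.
Constraint 1 (Z != W) on D(Z)={3,4,5,6,7,8} D(W)={3,4,6,8}: no change
Constraint 2 (Y + Z = X) on D(Y)={3,4,5,6,7,8} D(Z)={3,4,5,6,7,8} D(X)={3,4,5,6,7,8}: Y {3,4,5,6,7,8}->{3,4,5}; Z {3,4,5,6,7,8}->{3,4,5}; X {3,4,5,6,7,8}->{6,7,8}
Constraint 3 (Y + W = X) on D(Y)={3,4,5} D(W)={3,4,6,8} D(X)={6,7,8}: W {3,4,6,8}->{3,4}
So after constraint 3: D(W) = {3,4}

Answer: {3,4}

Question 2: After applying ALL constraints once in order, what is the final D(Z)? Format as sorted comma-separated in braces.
Constraint 1 (Z != W) on D(Z)={3,4,5,6,7,8} D(W)={3,4,6,8}: no change
Constraint 2 (Y + Z = X) on D(Y)={3,4,5,6,7,8} D(Z)={3,4,5,6,7,8} D(X)={3,4,5,6,7,8}: Y {3,4,5,6,7,8}->{3,4,5}; Z {3,4,5,6,7,8}->{3,4,5}; X {3,4,5,6,7,8}->{6,7,8}
Constraint 3 (Y + W = X) on D(Y)={3,4,5} D(W)={3,4,6,8} D(X)={6,7,8}: W {3,4,6,8}->{3,4}
Constraint 4 (X != Y) on D(X)={6,7,8} D(Y)={3,4,5}: no change
So after all 4 constraints: D(Z) = {3,4,5}

Answer: {3,4,5}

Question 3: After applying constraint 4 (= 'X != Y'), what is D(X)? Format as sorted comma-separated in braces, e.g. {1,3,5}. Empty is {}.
Constraint 1 (Z != W) on D(Z)={3,4,5,6,7,8} D(W)={3,4,6,8}: no change
Constraint 2 (Y + Z = X) on D(Y)={3,4,5,6,7,8} D(Z)={3,4,5,6,7,8} D(X)={3,4,5,6,7,8}: Y {3,4,5,6,7,8}->{3,4,5}; Z {3,4,5,6,7,8}->{3,4,5}; X {3,4,5,6,7,8}->{6,7,8}
Constraint 3 (Y + W = X) on D(Y)={3,4,5} D(W)={3,4,6,8} D(X)={6,7,8}: W {3,4,6,8}->{3,4}
Constraint 4 (X != Y) on D(X)={6,7,8} D(Y)={3,4,5}: no change
So after constraint 4: D(X) = {6,7,8}

Answer: {6,7,8}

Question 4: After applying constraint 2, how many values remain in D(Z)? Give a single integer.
Constraint 1 (Z != W) on D(Z)={3,4,5,6,7,8} D(W)={3,4,6,8}: no change
Constraint 2 (Y + Z = X) on D(Y)={3,4,5,6,7,8} D(Z)={3,4,5,6,7,8} D(X)={3,4,5,6,7,8}: Y {3,4,5,6,7,8}->{3,4,5}; Z {3,4,5,6,7,8}->{3,4,5}; X {3,4,5,6,7,8}->{6,7,8}
So after constraint 2: D(Z)={3,4,5}, size = 3

Answer: 3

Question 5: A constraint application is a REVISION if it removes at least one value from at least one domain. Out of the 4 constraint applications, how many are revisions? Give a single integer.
Answer: 2

Derivation:
Constraint 1 (Z != W) on D(Z)={3,4,5,6,7,8} D(W)={3,4,6,8}: no change => not a revision
Constraint 2 (Y + Z = X) on D(Y)={3,4,5,6,7,8} D(Z)={3,4,5,6,7,8} D(X)={3,4,5,6,7,8}: Y {3,4,5,6,7,8}->{3,4,5}; Z {3,4,5,6,7,8}->{3,4,5}; X {3,4,5,6,7,8}->{6,7,8} => REVISION
Constraint 3 (Y + W = X) on D(Y)={3,4,5} D(W)={3,4,6,8} D(X)={6,7,8}: W {3,4,6,8}->{3,4} => REVISION
Constraint 4 (X != Y) on D(X)={6,7,8} D(Y)={3,4,5}: no change => not a revision
Total revisions = 2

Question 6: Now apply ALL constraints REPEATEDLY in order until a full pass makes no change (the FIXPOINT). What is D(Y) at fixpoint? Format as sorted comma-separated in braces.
Answer: {3,4,5}

Derivation:
pass 0 (initial): D(Y)={3,4,5,6,7,8}
pass 1: W {3,4,6,8}->{3,4}; X {3,4,5,6,7,8}->{6,7,8}; Y {3,4,5,6,7,8}->{3,4,5}; Z {3,4,5,6,7,8}->{3,4,5}
pass 2: no change
Fixpoint after 2 passes: D(Y) = {3,4,5}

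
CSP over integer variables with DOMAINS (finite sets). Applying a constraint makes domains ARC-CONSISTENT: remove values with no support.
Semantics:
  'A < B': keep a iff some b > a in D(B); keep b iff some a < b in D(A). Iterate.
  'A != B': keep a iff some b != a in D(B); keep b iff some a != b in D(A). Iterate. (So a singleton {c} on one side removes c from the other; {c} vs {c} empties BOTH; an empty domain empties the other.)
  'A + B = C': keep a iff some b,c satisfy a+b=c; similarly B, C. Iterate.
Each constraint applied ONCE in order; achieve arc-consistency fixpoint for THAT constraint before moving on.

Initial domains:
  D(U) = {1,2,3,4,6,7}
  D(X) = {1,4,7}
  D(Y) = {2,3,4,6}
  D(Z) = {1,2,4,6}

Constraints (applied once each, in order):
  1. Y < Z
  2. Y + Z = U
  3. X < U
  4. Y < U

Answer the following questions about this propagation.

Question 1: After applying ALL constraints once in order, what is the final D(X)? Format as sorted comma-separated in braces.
Answer: {1,4}

Derivation:
Constraint 1 (Y < Z) on D(Y)={2,3,4,6} D(Z)={1,2,4,6}: Y {2,3,4,6}->{2,3,4}; Z {1,2,4,6}->{4,6}
Constraint 2 (Y + Z = U) on D(Y)={2,3,4} D(Z)={4,6} D(U)={1,2,3,4,6,7}: Y {2,3,4}->{2,3}; Z {4,6}->{4}; U {1,2,3,4,6,7}->{6,7}
Constraint 3 (X < U) on D(X)={1,4,7} D(U)={6,7}: X {1,4,7}->{1,4}
Constraint 4 (Y < U) on D(Y)={2,3} D(U)={6,7}: no change
So after all 4 constraints: D(X) = {1,4}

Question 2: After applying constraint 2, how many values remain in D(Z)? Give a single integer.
Answer: 1

Derivation:
Constraint 1 (Y < Z) on D(Y)={2,3,4,6} D(Z)={1,2,4,6}: Y {2,3,4,6}->{2,3,4}; Z {1,2,4,6}->{4,6}
Constraint 2 (Y + Z = U) on D(Y)={2,3,4} D(Z)={4,6} D(U)={1,2,3,4,6,7}: Y {2,3,4}->{2,3}; Z {4,6}->{4}; U {1,2,3,4,6,7}->{6,7}
So after constraint 2: D(Z)={4}, size = 1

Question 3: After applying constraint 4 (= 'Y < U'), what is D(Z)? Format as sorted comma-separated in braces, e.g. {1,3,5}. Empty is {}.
Constraint 1 (Y < Z) on D(Y)={2,3,4,6} D(Z)={1,2,4,6}: Y {2,3,4,6}->{2,3,4}; Z {1,2,4,6}->{4,6}
Constraint 2 (Y + Z = U) on D(Y)={2,3,4} D(Z)={4,6} D(U)={1,2,3,4,6,7}: Y {2,3,4}->{2,3}; Z {4,6}->{4}; U {1,2,3,4,6,7}->{6,7}
Constraint 3 (X < U) on D(X)={1,4,7} D(U)={6,7}: X {1,4,7}->{1,4}
Constraint 4 (Y < U) on D(Y)={2,3} D(U)={6,7}: no change
So after constraint 4: D(Z) = {4}

Answer: {4}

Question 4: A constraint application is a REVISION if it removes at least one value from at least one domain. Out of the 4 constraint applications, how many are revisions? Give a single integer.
Answer: 3

Derivation:
Constraint 1 (Y < Z) on D(Y)={2,3,4,6} D(Z)={1,2,4,6}: Y {2,3,4,6}->{2,3,4}; Z {1,2,4,6}->{4,6} => REVISION
Constraint 2 (Y + Z = U) on D(Y)={2,3,4} D(Z)={4,6} D(U)={1,2,3,4,6,7}: Y {2,3,4}->{2,3}; Z {4,6}->{4}; U {1,2,3,4,6,7}->{6,7} => REVISION
Constraint 3 (X < U) on D(X)={1,4,7} D(U)={6,7}: X {1,4,7}->{1,4} => REVISION
Constraint 4 (Y < U) on D(Y)={2,3} D(U)={6,7}: no change => not a revision
Total revisions = 3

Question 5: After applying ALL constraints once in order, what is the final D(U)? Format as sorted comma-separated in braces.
Answer: {6,7}

Derivation:
Constraint 1 (Y < Z) on D(Y)={2,3,4,6} D(Z)={1,2,4,6}: Y {2,3,4,6}->{2,3,4}; Z {1,2,4,6}->{4,6}
Constraint 2 (Y + Z = U) on D(Y)={2,3,4} D(Z)={4,6} D(U)={1,2,3,4,6,7}: Y {2,3,4}->{2,3}; Z {4,6}->{4}; U {1,2,3,4,6,7}->{6,7}
Constraint 3 (X < U) on D(X)={1,4,7} D(U)={6,7}: X {1,4,7}->{1,4}
Constraint 4 (Y < U) on D(Y)={2,3} D(U)={6,7}: no change
So after all 4 constraints: D(U) = {6,7}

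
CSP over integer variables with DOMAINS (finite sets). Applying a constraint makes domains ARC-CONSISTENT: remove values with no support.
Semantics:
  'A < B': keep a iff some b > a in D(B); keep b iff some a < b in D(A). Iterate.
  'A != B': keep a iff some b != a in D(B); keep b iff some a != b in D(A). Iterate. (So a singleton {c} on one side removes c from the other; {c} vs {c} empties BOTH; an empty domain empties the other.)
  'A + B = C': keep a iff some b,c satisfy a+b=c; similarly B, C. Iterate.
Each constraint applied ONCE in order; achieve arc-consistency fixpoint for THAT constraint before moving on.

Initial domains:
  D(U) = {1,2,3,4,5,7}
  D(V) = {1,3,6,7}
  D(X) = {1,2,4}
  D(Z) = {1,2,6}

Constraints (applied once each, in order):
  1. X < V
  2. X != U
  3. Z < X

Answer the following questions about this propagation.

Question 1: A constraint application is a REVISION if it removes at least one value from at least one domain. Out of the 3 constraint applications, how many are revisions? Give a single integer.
Constraint 1 (X < V) on D(X)={1,2,4} D(V)={1,3,6,7}: V {1,3,6,7}->{3,6,7} => REVISION
Constraint 2 (X != U) on D(X)={1,2,4} D(U)={1,2,3,4,5,7}: no change => not a revision
Constraint 3 (Z < X) on D(Z)={1,2,6} D(X)={1,2,4}: Z {1,2,6}->{1,2}; X {1,2,4}->{2,4} => REVISION
Total revisions = 2

Answer: 2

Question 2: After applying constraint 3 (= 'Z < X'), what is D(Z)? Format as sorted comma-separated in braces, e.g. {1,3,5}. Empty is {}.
Answer: {1,2}

Derivation:
Constraint 1 (X < V) on D(X)={1,2,4} D(V)={1,3,6,7}: V {1,3,6,7}->{3,6,7}
Constraint 2 (X != U) on D(X)={1,2,4} D(U)={1,2,3,4,5,7}: no change
Constraint 3 (Z < X) on D(Z)={1,2,6} D(X)={1,2,4}: Z {1,2,6}->{1,2}; X {1,2,4}->{2,4}
So after constraint 3: D(Z) = {1,2}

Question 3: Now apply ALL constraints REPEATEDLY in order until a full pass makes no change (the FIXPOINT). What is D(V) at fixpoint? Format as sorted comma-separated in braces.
pass 0 (initial): D(V)={1,3,6,7}
pass 1: V {1,3,6,7}->{3,6,7}; X {1,2,4}->{2,4}; Z {1,2,6}->{1,2}
pass 2: no change
Fixpoint after 2 passes: D(V) = {3,6,7}

Answer: {3,6,7}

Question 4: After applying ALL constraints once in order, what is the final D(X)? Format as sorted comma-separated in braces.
Answer: {2,4}

Derivation:
Constraint 1 (X < V) on D(X)={1,2,4} D(V)={1,3,6,7}: V {1,3,6,7}->{3,6,7}
Constraint 2 (X != U) on D(X)={1,2,4} D(U)={1,2,3,4,5,7}: no change
Constraint 3 (Z < X) on D(Z)={1,2,6} D(X)={1,2,4}: Z {1,2,6}->{1,2}; X {1,2,4}->{2,4}
So after all 3 constraints: D(X) = {2,4}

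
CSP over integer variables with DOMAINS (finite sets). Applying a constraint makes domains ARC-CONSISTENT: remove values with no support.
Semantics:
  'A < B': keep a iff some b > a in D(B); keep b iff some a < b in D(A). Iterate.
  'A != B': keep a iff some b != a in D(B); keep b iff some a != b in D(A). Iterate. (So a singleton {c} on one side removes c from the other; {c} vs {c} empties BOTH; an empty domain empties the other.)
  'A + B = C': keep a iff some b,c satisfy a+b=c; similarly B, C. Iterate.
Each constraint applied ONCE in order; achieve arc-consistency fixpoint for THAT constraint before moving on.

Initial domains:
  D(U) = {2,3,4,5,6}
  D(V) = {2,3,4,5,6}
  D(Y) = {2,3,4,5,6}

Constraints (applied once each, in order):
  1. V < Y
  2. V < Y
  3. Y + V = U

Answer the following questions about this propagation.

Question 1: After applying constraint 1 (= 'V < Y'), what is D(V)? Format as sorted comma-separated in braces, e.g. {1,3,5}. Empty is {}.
Answer: {2,3,4,5}

Derivation:
Constraint 1 (V < Y) on D(V)={2,3,4,5,6} D(Y)={2,3,4,5,6}: V {2,3,4,5,6}->{2,3,4,5}; Y {2,3,4,5,6}->{3,4,5,6}
So after constraint 1: D(V) = {2,3,4,5}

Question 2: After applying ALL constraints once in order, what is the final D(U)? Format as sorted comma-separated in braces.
Answer: {5,6}

Derivation:
Constraint 1 (V < Y) on D(V)={2,3,4,5,6} D(Y)={2,3,4,5,6}: V {2,3,4,5,6}->{2,3,4,5}; Y {2,3,4,5,6}->{3,4,5,6}
Constraint 2 (V < Y) on D(V)={2,3,4,5} D(Y)={3,4,5,6}: no change
Constraint 3 (Y + V = U) on D(Y)={3,4,5,6} D(V)={2,3,4,5} D(U)={2,3,4,5,6}: Y {3,4,5,6}->{3,4}; V {2,3,4,5}->{2,3}; U {2,3,4,5,6}->{5,6}
So after all 3 constraints: D(U) = {5,6}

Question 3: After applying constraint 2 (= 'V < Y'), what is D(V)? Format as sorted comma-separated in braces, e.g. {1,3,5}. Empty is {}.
Constraint 1 (V < Y) on D(V)={2,3,4,5,6} D(Y)={2,3,4,5,6}: V {2,3,4,5,6}->{2,3,4,5}; Y {2,3,4,5,6}->{3,4,5,6}
Constraint 2 (V < Y) on D(V)={2,3,4,5} D(Y)={3,4,5,6}: no change
So after constraint 2: D(V) = {2,3,4,5}

Answer: {2,3,4,5}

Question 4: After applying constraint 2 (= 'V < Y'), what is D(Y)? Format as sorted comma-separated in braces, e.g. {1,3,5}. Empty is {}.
Constraint 1 (V < Y) on D(V)={2,3,4,5,6} D(Y)={2,3,4,5,6}: V {2,3,4,5,6}->{2,3,4,5}; Y {2,3,4,5,6}->{3,4,5,6}
Constraint 2 (V < Y) on D(V)={2,3,4,5} D(Y)={3,4,5,6}: no change
So after constraint 2: D(Y) = {3,4,5,6}

Answer: {3,4,5,6}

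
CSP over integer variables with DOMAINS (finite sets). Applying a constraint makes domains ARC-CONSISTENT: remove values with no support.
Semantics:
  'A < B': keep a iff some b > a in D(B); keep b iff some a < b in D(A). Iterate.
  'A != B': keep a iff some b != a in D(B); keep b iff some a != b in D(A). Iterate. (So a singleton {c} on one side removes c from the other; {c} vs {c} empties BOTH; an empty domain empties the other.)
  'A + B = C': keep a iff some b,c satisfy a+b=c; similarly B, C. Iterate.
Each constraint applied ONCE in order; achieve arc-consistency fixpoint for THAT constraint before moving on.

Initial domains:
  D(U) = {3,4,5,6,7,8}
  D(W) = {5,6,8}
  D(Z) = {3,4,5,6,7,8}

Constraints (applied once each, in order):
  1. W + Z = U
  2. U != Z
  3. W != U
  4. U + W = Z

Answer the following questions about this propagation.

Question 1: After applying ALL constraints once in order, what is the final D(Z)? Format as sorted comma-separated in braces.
Constraint 1 (W + Z = U) on D(W)={5,6,8} D(Z)={3,4,5,6,7,8} D(U)={3,4,5,6,7,8}: W {5,6,8}->{5}; Z {3,4,5,6,7,8}->{3}; U {3,4,5,6,7,8}->{8}
Constraint 2 (U != Z) on D(U)={8} D(Z)={3}: no change
Constraint 3 (W != U) on D(W)={5} D(U)={8}: no change
Constraint 4 (U + W = Z) on D(U)={8} D(W)={5} D(Z)={3}: U {8}->{}; W {5}->{}; Z {3}->{}
So after all 4 constraints: D(Z) = {}

Answer: {}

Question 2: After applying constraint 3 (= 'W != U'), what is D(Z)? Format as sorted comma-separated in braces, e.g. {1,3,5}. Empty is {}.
Answer: {3}

Derivation:
Constraint 1 (W + Z = U) on D(W)={5,6,8} D(Z)={3,4,5,6,7,8} D(U)={3,4,5,6,7,8}: W {5,6,8}->{5}; Z {3,4,5,6,7,8}->{3}; U {3,4,5,6,7,8}->{8}
Constraint 2 (U != Z) on D(U)={8} D(Z)={3}: no change
Constraint 3 (W != U) on D(W)={5} D(U)={8}: no change
So after constraint 3: D(Z) = {3}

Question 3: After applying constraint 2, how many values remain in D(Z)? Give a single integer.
Answer: 1

Derivation:
Constraint 1 (W + Z = U) on D(W)={5,6,8} D(Z)={3,4,5,6,7,8} D(U)={3,4,5,6,7,8}: W {5,6,8}->{5}; Z {3,4,5,6,7,8}->{3}; U {3,4,5,6,7,8}->{8}
Constraint 2 (U != Z) on D(U)={8} D(Z)={3}: no change
So after constraint 2: D(Z)={3}, size = 1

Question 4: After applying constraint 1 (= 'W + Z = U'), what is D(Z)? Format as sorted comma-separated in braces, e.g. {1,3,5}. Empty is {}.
Answer: {3}

Derivation:
Constraint 1 (W + Z = U) on D(W)={5,6,8} D(Z)={3,4,5,6,7,8} D(U)={3,4,5,6,7,8}: W {5,6,8}->{5}; Z {3,4,5,6,7,8}->{3}; U {3,4,5,6,7,8}->{8}
So after constraint 1: D(Z) = {3}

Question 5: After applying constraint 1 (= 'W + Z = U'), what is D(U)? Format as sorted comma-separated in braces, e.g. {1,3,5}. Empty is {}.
Constraint 1 (W + Z = U) on D(W)={5,6,8} D(Z)={3,4,5,6,7,8} D(U)={3,4,5,6,7,8}: W {5,6,8}->{5}; Z {3,4,5,6,7,8}->{3}; U {3,4,5,6,7,8}->{8}
So after constraint 1: D(U) = {8}

Answer: {8}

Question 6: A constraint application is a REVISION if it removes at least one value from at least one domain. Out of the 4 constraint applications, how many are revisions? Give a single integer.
Answer: 2

Derivation:
Constraint 1 (W + Z = U) on D(W)={5,6,8} D(Z)={3,4,5,6,7,8} D(U)={3,4,5,6,7,8}: W {5,6,8}->{5}; Z {3,4,5,6,7,8}->{3}; U {3,4,5,6,7,8}->{8} => REVISION
Constraint 2 (U != Z) on D(U)={8} D(Z)={3}: no change => not a revision
Constraint 3 (W != U) on D(W)={5} D(U)={8}: no change => not a revision
Constraint 4 (U + W = Z) on D(U)={8} D(W)={5} D(Z)={3}: U {8}->{}; W {5}->{}; Z {3}->{} => REVISION
Total revisions = 2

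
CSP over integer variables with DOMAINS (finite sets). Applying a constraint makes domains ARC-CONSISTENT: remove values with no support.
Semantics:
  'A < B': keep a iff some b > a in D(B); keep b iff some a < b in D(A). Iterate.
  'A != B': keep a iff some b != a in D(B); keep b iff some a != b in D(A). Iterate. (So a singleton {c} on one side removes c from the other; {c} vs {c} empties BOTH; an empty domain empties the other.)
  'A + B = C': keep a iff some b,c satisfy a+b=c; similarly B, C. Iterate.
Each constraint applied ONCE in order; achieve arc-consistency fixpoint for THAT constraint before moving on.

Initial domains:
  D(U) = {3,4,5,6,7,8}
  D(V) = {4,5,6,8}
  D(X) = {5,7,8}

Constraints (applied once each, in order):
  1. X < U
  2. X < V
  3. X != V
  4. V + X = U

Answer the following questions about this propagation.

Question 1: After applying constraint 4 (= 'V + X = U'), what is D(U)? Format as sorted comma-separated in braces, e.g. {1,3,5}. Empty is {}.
Answer: {}

Derivation:
Constraint 1 (X < U) on D(X)={5,7,8} D(U)={3,4,5,6,7,8}: X {5,7,8}->{5,7}; U {3,4,5,6,7,8}->{6,7,8}
Constraint 2 (X < V) on D(X)={5,7} D(V)={4,5,6,8}: V {4,5,6,8}->{6,8}
Constraint 3 (X != V) on D(X)={5,7} D(V)={6,8}: no change
Constraint 4 (V + X = U) on D(V)={6,8} D(X)={5,7} D(U)={6,7,8}: V {6,8}->{}; X {5,7}->{}; U {6,7,8}->{}
So after constraint 4: D(U) = {}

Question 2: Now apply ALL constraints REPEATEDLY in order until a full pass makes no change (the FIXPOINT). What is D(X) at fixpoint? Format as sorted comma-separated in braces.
Answer: {}

Derivation:
pass 0 (initial): D(X)={5,7,8}
pass 1: U {3,4,5,6,7,8}->{}; V {4,5,6,8}->{}; X {5,7,8}->{}
pass 2: no change
Fixpoint after 2 passes: D(X) = {}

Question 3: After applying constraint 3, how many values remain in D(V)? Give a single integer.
Constraint 1 (X < U) on D(X)={5,7,8} D(U)={3,4,5,6,7,8}: X {5,7,8}->{5,7}; U {3,4,5,6,7,8}->{6,7,8}
Constraint 2 (X < V) on D(X)={5,7} D(V)={4,5,6,8}: V {4,5,6,8}->{6,8}
Constraint 3 (X != V) on D(X)={5,7} D(V)={6,8}: no change
So after constraint 3: D(V)={6,8}, size = 2

Answer: 2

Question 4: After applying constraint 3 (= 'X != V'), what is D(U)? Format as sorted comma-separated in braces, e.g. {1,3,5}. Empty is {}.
Answer: {6,7,8}

Derivation:
Constraint 1 (X < U) on D(X)={5,7,8} D(U)={3,4,5,6,7,8}: X {5,7,8}->{5,7}; U {3,4,5,6,7,8}->{6,7,8}
Constraint 2 (X < V) on D(X)={5,7} D(V)={4,5,6,8}: V {4,5,6,8}->{6,8}
Constraint 3 (X != V) on D(X)={5,7} D(V)={6,8}: no change
So after constraint 3: D(U) = {6,7,8}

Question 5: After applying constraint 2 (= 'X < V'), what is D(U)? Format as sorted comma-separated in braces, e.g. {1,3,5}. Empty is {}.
Answer: {6,7,8}

Derivation:
Constraint 1 (X < U) on D(X)={5,7,8} D(U)={3,4,5,6,7,8}: X {5,7,8}->{5,7}; U {3,4,5,6,7,8}->{6,7,8}
Constraint 2 (X < V) on D(X)={5,7} D(V)={4,5,6,8}: V {4,5,6,8}->{6,8}
So after constraint 2: D(U) = {6,7,8}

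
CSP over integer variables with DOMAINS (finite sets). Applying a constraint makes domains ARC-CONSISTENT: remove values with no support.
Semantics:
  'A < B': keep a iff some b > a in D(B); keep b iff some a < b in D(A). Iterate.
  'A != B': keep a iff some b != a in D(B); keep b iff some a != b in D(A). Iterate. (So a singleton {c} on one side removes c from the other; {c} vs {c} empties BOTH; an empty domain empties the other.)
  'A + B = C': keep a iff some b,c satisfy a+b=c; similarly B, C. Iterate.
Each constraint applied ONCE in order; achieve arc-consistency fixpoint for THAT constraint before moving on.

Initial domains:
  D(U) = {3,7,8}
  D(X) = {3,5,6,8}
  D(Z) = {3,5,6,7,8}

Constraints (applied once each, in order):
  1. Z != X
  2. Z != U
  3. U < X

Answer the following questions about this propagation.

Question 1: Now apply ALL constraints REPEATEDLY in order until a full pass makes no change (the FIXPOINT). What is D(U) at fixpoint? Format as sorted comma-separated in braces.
pass 0 (initial): D(U)={3,7,8}
pass 1: U {3,7,8}->{3,7}; X {3,5,6,8}->{5,6,8}
pass 2: no change
Fixpoint after 2 passes: D(U) = {3,7}

Answer: {3,7}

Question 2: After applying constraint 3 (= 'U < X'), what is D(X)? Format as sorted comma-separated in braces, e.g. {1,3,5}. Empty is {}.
Constraint 1 (Z != X) on D(Z)={3,5,6,7,8} D(X)={3,5,6,8}: no change
Constraint 2 (Z != U) on D(Z)={3,5,6,7,8} D(U)={3,7,8}: no change
Constraint 3 (U < X) on D(U)={3,7,8} D(X)={3,5,6,8}: U {3,7,8}->{3,7}; X {3,5,6,8}->{5,6,8}
So after constraint 3: D(X) = {5,6,8}

Answer: {5,6,8}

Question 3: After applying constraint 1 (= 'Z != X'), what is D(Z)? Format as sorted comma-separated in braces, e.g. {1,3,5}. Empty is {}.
Answer: {3,5,6,7,8}

Derivation:
Constraint 1 (Z != X) on D(Z)={3,5,6,7,8} D(X)={3,5,6,8}: no change
So after constraint 1: D(Z) = {3,5,6,7,8}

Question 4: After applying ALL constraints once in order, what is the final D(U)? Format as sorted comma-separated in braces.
Answer: {3,7}

Derivation:
Constraint 1 (Z != X) on D(Z)={3,5,6,7,8} D(X)={3,5,6,8}: no change
Constraint 2 (Z != U) on D(Z)={3,5,6,7,8} D(U)={3,7,8}: no change
Constraint 3 (U < X) on D(U)={3,7,8} D(X)={3,5,6,8}: U {3,7,8}->{3,7}; X {3,5,6,8}->{5,6,8}
So after all 3 constraints: D(U) = {3,7}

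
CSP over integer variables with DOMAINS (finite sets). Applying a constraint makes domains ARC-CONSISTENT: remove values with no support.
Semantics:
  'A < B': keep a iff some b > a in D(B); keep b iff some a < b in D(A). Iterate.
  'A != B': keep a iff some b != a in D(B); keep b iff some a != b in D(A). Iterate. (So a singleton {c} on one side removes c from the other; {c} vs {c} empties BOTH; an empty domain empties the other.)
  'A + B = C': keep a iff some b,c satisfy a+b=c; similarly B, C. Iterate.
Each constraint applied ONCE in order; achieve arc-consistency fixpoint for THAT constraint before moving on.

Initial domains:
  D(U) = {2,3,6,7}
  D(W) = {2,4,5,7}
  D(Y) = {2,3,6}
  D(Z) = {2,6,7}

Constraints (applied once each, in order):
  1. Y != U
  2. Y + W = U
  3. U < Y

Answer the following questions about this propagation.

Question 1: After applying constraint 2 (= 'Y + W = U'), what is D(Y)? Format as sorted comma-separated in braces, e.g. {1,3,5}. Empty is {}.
Constraint 1 (Y != U) on D(Y)={2,3,6} D(U)={2,3,6,7}: no change
Constraint 2 (Y + W = U) on D(Y)={2,3,6} D(W)={2,4,5,7} D(U)={2,3,6,7}: Y {2,3,6}->{2,3}; W {2,4,5,7}->{4,5}; U {2,3,6,7}->{6,7}
So after constraint 2: D(Y) = {2,3}

Answer: {2,3}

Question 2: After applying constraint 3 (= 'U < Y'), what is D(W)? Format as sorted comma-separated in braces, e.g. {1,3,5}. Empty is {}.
Constraint 1 (Y != U) on D(Y)={2,3,6} D(U)={2,3,6,7}: no change
Constraint 2 (Y + W = U) on D(Y)={2,3,6} D(W)={2,4,5,7} D(U)={2,3,6,7}: Y {2,3,6}->{2,3}; W {2,4,5,7}->{4,5}; U {2,3,6,7}->{6,7}
Constraint 3 (U < Y) on D(U)={6,7} D(Y)={2,3}: U {6,7}->{}; Y {2,3}->{}
So after constraint 3: D(W) = {4,5}

Answer: {4,5}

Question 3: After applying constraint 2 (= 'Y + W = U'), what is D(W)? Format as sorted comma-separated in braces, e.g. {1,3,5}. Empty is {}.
Answer: {4,5}

Derivation:
Constraint 1 (Y != U) on D(Y)={2,3,6} D(U)={2,3,6,7}: no change
Constraint 2 (Y + W = U) on D(Y)={2,3,6} D(W)={2,4,5,7} D(U)={2,3,6,7}: Y {2,3,6}->{2,3}; W {2,4,5,7}->{4,5}; U {2,3,6,7}->{6,7}
So after constraint 2: D(W) = {4,5}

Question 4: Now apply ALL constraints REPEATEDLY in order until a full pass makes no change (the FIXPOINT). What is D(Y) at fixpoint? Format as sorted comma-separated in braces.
Answer: {}

Derivation:
pass 0 (initial): D(Y)={2,3,6}
pass 1: U {2,3,6,7}->{}; W {2,4,5,7}->{4,5}; Y {2,3,6}->{}
pass 2: W {4,5}->{}
pass 3: no change
Fixpoint after 3 passes: D(Y) = {}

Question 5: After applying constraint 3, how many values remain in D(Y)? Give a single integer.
Constraint 1 (Y != U) on D(Y)={2,3,6} D(U)={2,3,6,7}: no change
Constraint 2 (Y + W = U) on D(Y)={2,3,6} D(W)={2,4,5,7} D(U)={2,3,6,7}: Y {2,3,6}->{2,3}; W {2,4,5,7}->{4,5}; U {2,3,6,7}->{6,7}
Constraint 3 (U < Y) on D(U)={6,7} D(Y)={2,3}: U {6,7}->{}; Y {2,3}->{}
So after constraint 3: D(Y)={}, size = 0

Answer: 0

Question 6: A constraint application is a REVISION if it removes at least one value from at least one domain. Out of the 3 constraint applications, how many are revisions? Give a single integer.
Constraint 1 (Y != U) on D(Y)={2,3,6} D(U)={2,3,6,7}: no change => not a revision
Constraint 2 (Y + W = U) on D(Y)={2,3,6} D(W)={2,4,5,7} D(U)={2,3,6,7}: Y {2,3,6}->{2,3}; W {2,4,5,7}->{4,5}; U {2,3,6,7}->{6,7} => REVISION
Constraint 3 (U < Y) on D(U)={6,7} D(Y)={2,3}: U {6,7}->{}; Y {2,3}->{} => REVISION
Total revisions = 2

Answer: 2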